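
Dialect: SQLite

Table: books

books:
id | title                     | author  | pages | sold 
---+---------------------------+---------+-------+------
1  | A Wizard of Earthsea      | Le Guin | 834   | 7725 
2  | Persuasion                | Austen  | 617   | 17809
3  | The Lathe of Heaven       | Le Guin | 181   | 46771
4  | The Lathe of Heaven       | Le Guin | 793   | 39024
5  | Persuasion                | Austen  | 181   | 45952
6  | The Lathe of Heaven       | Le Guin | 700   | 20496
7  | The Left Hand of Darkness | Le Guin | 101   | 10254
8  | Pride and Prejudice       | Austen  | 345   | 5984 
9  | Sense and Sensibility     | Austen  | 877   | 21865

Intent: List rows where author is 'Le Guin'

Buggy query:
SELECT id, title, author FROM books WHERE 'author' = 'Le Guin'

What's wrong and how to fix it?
Bug: Single quotes denote string literals in SQL; the column name is being compared as a constant string

Fix: Reference the column as author without single quotes

Corrected query:
SELECT id, title, author FROM books WHERE author = 'Le Guin'

Result:
id | title                     | author 
---+---------------------------+--------
1  | A Wizard of Earthsea      | Le Guin
3  | The Lathe of Heaven       | Le Guin
4  | The Lathe of Heaven       | Le Guin
6  | The Lathe of Heaven       | Le Guin
7  | The Left Hand of Darkness | Le Guin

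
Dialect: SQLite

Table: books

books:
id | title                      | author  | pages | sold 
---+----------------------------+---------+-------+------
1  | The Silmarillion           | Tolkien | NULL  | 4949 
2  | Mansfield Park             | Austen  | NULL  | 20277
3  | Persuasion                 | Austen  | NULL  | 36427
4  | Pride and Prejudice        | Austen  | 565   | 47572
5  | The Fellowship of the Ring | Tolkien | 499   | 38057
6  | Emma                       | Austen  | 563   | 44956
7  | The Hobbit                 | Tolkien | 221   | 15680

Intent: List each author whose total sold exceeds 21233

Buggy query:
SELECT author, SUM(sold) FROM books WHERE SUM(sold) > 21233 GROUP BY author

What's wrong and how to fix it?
Bug: SUM(sold) is an aggregate, but WHERE filters rows before aggregation

Fix: Use HAVING (which filters groups after aggregation) instead of WHERE

Corrected query:
SELECT author, SUM(sold) FROM books GROUP BY author HAVING SUM(sold) > 21233

Result:
author  | SUM(sold)
--------+----------
Austen  | 149232   
Tolkien | 58686    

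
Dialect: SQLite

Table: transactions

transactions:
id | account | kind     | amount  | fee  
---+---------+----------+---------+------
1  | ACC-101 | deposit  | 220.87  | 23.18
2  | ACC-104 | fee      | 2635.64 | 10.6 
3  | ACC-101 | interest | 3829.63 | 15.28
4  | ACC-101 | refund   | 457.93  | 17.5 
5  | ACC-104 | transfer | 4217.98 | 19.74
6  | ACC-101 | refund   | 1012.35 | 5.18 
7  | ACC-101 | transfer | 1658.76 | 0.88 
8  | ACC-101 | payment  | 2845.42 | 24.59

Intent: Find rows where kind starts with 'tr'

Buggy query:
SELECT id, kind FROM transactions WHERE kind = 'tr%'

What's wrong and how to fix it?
Bug: Wildcards only work with LIKE; '=' treats '%' as a literal character

Fix: Use LIKE for wildcard pattern matching

Corrected query:
SELECT id, kind FROM transactions WHERE kind LIKE 'tr%'

Result:
id | kind    
---+---------
5  | transfer
7  | transfer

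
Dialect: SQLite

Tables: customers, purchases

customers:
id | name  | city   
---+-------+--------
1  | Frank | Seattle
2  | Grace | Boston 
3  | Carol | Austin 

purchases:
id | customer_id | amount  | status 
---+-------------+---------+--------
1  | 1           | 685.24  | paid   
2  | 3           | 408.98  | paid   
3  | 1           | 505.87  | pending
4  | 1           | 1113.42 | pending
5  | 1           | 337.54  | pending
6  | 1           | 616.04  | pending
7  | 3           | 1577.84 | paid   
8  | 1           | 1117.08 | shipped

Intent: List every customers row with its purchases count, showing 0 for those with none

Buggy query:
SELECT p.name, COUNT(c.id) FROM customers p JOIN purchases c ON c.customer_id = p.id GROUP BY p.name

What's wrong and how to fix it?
Bug: INNER JOIN drops customers rows that have no matching purchases rows

Fix: Use LEFT JOIN so parents without children still appear (COUNT(c.id) gives 0)

Corrected query:
SELECT p.name, COUNT(c.id) FROM customers p LEFT JOIN purchases c ON c.customer_id = p.id GROUP BY p.name

Result:
name  | COUNT(c.id)
------+------------
Carol | 2          
Frank | 6          
Grace | 0          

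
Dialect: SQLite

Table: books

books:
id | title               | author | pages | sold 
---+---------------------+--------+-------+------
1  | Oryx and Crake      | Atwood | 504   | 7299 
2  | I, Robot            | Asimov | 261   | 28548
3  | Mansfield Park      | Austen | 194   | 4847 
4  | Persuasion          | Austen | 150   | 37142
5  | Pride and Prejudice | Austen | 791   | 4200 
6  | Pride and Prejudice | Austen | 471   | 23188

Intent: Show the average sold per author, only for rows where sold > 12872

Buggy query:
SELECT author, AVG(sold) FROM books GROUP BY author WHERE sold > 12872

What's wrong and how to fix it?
Bug: WHERE cannot follow GROUP BY

Fix: Move the WHERE clause before GROUP BY

Corrected query:
SELECT author, AVG(sold) FROM books WHERE sold > 12872 GROUP BY author

Result:
author | AVG(sold)
-------+----------
Asimov | 28548    
Austen | 30165    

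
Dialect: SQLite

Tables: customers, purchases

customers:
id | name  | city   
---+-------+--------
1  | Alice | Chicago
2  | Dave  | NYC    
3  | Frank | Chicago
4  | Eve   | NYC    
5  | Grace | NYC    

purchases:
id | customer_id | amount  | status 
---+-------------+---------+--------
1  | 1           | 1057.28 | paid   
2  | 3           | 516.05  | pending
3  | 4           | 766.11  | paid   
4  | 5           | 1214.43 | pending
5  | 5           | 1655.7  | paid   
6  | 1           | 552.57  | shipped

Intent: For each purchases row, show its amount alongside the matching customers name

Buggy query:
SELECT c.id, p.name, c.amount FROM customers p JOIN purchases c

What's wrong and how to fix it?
Bug: Missing join condition: each purchases row is matched to all customers rows instead of just its own

Fix: Specify the join condition linking the foreign key to the parent id

Corrected query:
SELECT c.id, p.name, c.amount FROM customers p JOIN purchases c ON c.customer_id = p.id

Result:
id | name  | amount 
---+-------+--------
1  | Alice | 1057.28
2  | Frank | 516.05 
3  | Eve   | 766.11 
4  | Grace | 1214.43
5  | Grace | 1655.7 
6  | Alice | 552.57 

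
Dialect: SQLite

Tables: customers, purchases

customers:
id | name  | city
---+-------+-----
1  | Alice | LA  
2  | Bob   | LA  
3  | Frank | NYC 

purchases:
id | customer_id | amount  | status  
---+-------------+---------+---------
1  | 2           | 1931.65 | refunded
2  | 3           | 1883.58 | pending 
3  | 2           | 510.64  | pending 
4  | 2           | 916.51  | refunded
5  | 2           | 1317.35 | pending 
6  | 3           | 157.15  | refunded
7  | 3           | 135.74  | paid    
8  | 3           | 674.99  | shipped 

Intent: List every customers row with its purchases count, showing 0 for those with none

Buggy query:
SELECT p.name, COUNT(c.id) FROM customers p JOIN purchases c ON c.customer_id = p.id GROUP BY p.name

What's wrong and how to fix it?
Bug: INNER JOIN drops customers rows that have no matching purchases rows

Fix: Use LEFT JOIN so parents without children still appear (COUNT(c.id) gives 0)

Corrected query:
SELECT p.name, COUNT(c.id) FROM customers p LEFT JOIN purchases c ON c.customer_id = p.id GROUP BY p.name

Result:
name  | COUNT(c.id)
------+------------
Alice | 0          
Bob   | 4          
Frank | 4          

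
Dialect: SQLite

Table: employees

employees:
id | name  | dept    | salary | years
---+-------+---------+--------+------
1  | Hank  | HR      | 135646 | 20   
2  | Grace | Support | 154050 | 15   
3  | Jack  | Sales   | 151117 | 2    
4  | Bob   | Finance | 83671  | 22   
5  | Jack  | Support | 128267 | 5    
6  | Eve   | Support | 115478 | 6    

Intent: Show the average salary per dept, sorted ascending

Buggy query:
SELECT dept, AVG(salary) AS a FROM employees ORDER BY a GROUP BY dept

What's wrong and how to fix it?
Bug: GROUP BY must precede ORDER BY

Fix: Move ORDER BY to the end, after GROUP BY

Corrected query:
SELECT dept, AVG(salary) AS a FROM employees GROUP BY dept ORDER BY a

Result:
dept    | a            
--------+--------------
Finance | 83671        
Support | 132598.333333
HR      | 135646       
Sales   | 151117       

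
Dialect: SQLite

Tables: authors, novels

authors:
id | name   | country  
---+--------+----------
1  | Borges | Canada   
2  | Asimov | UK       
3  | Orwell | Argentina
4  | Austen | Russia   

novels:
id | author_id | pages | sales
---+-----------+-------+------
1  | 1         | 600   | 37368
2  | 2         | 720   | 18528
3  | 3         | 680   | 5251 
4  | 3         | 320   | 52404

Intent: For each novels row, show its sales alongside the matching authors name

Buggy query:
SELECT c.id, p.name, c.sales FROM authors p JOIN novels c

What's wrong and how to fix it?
Bug: Missing join condition: each novels row is matched to all authors rows instead of just its own

Fix: Specify the join condition linking the foreign key to the parent id

Corrected query:
SELECT c.id, p.name, c.sales FROM authors p JOIN novels c ON c.author_id = p.id

Result:
id | name   | sales
---+--------+------
1  | Borges | 37368
2  | Asimov | 18528
3  | Orwell | 5251 
4  | Orwell | 52404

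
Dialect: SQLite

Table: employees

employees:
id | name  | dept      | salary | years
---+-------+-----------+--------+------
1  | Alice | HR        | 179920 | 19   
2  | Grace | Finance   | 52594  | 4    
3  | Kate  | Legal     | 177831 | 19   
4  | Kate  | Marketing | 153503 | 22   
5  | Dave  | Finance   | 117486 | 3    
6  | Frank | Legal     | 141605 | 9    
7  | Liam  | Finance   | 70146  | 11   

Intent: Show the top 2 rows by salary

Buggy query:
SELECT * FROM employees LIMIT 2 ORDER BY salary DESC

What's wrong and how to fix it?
Bug: LIMIT must come after ORDER BY

Fix: Sort with ORDER BY, then apply LIMIT

Corrected query:
SELECT * FROM employees ORDER BY salary DESC LIMIT 2

Result:
id | name  | dept  | salary | years
---+-------+-------+--------+------
1  | Alice | HR    | 179920 | 19   
3  | Kate  | Legal | 177831 | 19   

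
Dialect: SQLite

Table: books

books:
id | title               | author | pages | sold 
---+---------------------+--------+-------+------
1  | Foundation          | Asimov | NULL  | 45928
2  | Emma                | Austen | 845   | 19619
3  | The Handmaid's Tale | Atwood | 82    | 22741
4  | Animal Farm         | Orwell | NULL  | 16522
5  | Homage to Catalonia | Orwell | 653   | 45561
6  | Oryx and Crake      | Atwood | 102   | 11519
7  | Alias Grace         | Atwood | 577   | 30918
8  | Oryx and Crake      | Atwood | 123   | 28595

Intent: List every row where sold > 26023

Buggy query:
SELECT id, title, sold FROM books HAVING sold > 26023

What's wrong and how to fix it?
Bug: This is a non-aggregate query (no GROUP BY, no aggregates), so in SQLite the HAVING clause is invalid here; a row-level condition belongs in WHERE

Fix: Use WHERE for row-level filtering

Corrected query:
SELECT id, title, sold FROM books WHERE sold > 26023

Result:
id | title               | sold 
---+---------------------+------
1  | Foundation          | 45928
5  | Homage to Catalonia | 45561
7  | Alias Grace         | 30918
8  | Oryx and Crake      | 28595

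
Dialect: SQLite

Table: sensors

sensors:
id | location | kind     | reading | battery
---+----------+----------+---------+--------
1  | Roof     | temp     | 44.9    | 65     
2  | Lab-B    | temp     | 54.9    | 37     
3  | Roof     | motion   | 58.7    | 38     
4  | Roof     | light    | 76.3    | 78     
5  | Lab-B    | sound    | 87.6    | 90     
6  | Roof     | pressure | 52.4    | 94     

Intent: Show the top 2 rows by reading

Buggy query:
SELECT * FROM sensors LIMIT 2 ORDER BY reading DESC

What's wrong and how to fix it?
Bug: LIMIT must come after ORDER BY

Fix: Sort with ORDER BY, then apply LIMIT

Corrected query:
SELECT * FROM sensors ORDER BY reading DESC LIMIT 2

Result:
id | location | kind  | reading | battery
---+----------+-------+---------+--------
5  | Lab-B    | sound | 87.6    | 90     
4  | Roof     | light | 76.3    | 78     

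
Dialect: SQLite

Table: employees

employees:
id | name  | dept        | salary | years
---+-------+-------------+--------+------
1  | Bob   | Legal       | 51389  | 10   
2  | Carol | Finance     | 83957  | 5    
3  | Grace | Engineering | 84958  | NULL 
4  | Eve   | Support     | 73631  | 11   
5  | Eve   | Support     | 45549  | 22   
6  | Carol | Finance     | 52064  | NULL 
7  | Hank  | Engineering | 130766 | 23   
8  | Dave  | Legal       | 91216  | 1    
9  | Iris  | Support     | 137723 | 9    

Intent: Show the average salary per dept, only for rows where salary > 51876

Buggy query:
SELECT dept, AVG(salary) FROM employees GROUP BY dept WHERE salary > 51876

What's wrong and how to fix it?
Bug: WHERE cannot follow GROUP BY

Fix: Move the WHERE clause before GROUP BY

Corrected query:
SELECT dept, AVG(salary) FROM employees WHERE salary > 51876 GROUP BY dept

Result:
dept        | AVG(salary)
------------+------------
Engineering | 107862     
Finance     | 68010.5    
Legal       | 91216      
Support     | 105677     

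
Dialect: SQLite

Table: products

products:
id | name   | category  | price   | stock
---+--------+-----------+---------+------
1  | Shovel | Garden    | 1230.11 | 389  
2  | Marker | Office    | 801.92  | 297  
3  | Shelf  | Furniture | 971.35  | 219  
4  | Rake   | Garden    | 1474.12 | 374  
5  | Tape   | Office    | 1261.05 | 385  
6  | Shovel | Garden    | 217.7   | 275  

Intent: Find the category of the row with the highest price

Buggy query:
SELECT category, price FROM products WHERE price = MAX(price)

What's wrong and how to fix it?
Bug: WHERE is evaluated per row; an aggregate over the whole table isn't defined there

Fix: Wrap MAX in a scalar subquery so WHERE compares against a single value

Corrected query:
SELECT category, price FROM products WHERE price = (SELECT MAX(price) FROM products)

Result:
category | price  
---------+--------
Garden   | 1474.12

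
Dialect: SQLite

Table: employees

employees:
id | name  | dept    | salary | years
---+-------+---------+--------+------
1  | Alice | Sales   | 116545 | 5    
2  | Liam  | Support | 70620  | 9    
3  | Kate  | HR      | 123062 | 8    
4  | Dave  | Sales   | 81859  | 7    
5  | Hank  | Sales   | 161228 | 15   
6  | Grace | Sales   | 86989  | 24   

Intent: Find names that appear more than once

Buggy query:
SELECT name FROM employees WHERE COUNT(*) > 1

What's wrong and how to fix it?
Bug: WHERE can't reference COUNT(*); aggregates are computed after WHERE

Fix: GROUP BY name, then filter groups with HAVING COUNT(*) > 1

Corrected query:
SELECT name FROM employees GROUP BY name HAVING COUNT(*) > 1

Result:
(no rows)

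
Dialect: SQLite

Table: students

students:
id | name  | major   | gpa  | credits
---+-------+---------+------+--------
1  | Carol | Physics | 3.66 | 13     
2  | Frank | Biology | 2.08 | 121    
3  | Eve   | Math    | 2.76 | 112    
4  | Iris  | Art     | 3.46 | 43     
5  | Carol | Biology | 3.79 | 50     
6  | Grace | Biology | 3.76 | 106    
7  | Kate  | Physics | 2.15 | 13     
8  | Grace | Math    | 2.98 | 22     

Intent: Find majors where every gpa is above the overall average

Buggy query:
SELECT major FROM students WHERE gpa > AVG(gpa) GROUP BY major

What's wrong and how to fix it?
Bug: AVG() is an aggregate; it can't sit directly in WHERE

Fix: Compute the overall average in a scalar subquery and compare each group's MIN against it in HAVING

Corrected query:
SELECT major FROM students GROUP BY major HAVING MIN(gpa) > (SELECT AVG(gpa) FROM students)

Result:
major
-----
Art  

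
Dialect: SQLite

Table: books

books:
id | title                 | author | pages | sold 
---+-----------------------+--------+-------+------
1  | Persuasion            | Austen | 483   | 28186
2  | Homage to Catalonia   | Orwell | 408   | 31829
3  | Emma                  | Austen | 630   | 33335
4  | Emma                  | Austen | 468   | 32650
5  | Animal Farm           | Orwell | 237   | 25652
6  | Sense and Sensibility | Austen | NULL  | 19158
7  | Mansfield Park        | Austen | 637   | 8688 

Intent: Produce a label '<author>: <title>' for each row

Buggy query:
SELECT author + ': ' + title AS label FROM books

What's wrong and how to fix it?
Bug: '+' is numeric addition; on text columns SQLite converts them to 0 instead of concatenating

Fix: Replace + with || to concatenate text

Corrected query:
SELECT author || ': ' || title AS label FROM books

Result:
label                        
-----------------------------
Austen: Persuasion           
Orwell: Homage to Catalonia  
Austen: Emma                 
Austen: Emma                 
Orwell: Animal Farm          
Austen: Sense and Sensibility
Austen: Mansfield Park       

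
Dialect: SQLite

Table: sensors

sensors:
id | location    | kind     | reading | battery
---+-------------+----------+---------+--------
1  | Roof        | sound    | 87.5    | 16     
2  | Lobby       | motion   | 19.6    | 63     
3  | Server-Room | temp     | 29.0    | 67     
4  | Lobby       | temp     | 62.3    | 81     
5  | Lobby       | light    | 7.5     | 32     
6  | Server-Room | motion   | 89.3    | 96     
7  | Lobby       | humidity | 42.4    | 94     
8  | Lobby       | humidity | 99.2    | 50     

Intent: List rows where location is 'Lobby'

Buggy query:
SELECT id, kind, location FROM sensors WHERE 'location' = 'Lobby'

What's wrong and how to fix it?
Bug: Single quotes denote string literals in SQL; the column name is being compared as a constant string

Fix: Reference the column as location without single quotes

Corrected query:
SELECT id, kind, location FROM sensors WHERE location = 'Lobby'

Result:
id | kind     | location
---+----------+---------
2  | motion   | Lobby   
4  | temp     | Lobby   
5  | light    | Lobby   
7  | humidity | Lobby   
8  | humidity | Lobby   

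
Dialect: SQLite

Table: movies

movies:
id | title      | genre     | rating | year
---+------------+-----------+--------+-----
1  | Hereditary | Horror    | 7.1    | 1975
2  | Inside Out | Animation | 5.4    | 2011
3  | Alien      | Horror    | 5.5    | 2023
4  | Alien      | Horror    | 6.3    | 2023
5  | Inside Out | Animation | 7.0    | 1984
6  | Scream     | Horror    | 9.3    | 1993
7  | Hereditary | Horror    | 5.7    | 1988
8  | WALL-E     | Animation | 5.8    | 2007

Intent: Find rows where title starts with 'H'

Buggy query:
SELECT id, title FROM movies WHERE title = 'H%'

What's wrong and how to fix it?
Bug: '=' compares the literal string including the % character; pattern matching needs LIKE

Fix: Use LIKE for wildcard pattern matching

Corrected query:
SELECT id, title FROM movies WHERE title LIKE 'H%'

Result:
id | title     
---+-----------
1  | Hereditary
7  | Hereditary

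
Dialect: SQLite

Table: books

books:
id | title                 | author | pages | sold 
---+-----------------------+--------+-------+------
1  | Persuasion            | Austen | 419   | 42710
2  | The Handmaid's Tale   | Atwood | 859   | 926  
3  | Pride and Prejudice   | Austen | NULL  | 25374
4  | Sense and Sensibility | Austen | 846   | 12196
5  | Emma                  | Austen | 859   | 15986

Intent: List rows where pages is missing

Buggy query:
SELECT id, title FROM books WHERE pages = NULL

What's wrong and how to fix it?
Bug: Comparing to NULL with '=' never matches; NULL = NULL is unknown, not true

Fix: Replace '= NULL' with 'IS NULL'

Corrected query:
SELECT id, title FROM books WHERE pages IS NULL

Result:
id | title              
---+--------------------
3  | Pride and Prejudice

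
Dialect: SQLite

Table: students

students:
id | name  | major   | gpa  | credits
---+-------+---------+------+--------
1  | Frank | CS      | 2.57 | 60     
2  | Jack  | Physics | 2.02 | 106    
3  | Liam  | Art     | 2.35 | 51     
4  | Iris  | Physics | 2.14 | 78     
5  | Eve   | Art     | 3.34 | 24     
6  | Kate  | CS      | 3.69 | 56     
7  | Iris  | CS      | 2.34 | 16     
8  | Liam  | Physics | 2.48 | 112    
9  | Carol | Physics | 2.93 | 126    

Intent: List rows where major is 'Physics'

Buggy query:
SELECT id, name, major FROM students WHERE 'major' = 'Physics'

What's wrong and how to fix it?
Bug: 'major' in single quotes is a string literal, not the column; the comparison is literal-vs-literal and never true

Fix: Remove the quotes around the column name (or use double quotes for an identifier)

Corrected query:
SELECT id, name, major FROM students WHERE major = 'Physics'

Result:
id | name  | major  
---+-------+--------
2  | Jack  | Physics
4  | Iris  | Physics
8  | Liam  | Physics
9  | Carol | Physics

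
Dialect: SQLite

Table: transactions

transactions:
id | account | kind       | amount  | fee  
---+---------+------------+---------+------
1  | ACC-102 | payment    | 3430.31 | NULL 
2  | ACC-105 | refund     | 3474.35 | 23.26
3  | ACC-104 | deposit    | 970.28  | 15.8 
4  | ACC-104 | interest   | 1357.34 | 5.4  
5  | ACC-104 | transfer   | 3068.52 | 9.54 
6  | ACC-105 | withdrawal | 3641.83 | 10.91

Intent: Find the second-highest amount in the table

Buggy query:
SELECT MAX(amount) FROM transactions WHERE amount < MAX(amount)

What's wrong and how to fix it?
Bug: MAX(amount) on the right of the comparison is an aggregate-in-WHERE error

Fix: Put the inner MAX in a scalar subquery

Corrected query:
SELECT MAX(amount) FROM transactions WHERE amount < (SELECT MAX(amount) FROM transactions)

Result:
MAX(amount)
-----------
3474.35    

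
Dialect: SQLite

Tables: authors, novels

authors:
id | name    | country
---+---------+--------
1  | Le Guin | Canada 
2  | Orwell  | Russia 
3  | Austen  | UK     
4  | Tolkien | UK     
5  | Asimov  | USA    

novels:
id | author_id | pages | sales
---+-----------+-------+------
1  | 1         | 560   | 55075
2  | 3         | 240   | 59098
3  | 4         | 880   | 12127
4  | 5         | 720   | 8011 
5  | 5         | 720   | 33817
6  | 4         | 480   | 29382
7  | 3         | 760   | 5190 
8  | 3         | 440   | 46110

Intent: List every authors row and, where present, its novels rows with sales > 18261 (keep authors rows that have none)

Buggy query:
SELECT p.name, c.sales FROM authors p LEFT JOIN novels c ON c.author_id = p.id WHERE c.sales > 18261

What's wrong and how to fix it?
Bug: Filtering c.sales in WHERE discards the NULL rows produced by LEFT JOIN, turning it into an inner join

Fix: Move the right-table condition into the ON clause so unmatched parents are kept

Corrected query:
SELECT p.name, c.sales FROM authors p LEFT JOIN novels c ON c.author_id = p.id AND c.sales > 18261

Result:
name    | sales
--------+------
Le Guin | 55075
Orwell  | NULL 
Austen  | 46110
Austen  | 59098
Tolkien | 29382
Asimov  | 33817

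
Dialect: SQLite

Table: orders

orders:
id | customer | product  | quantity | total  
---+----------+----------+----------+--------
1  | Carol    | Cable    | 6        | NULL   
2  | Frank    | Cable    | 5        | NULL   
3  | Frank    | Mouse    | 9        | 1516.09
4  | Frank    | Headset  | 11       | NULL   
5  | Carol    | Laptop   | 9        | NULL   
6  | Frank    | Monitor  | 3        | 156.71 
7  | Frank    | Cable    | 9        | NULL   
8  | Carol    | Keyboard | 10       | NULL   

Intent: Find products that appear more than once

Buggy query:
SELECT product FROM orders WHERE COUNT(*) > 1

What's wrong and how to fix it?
Bug: WHERE can't reference COUNT(*); aggregates are computed after WHERE

Fix: Group first, then use HAVING for the count condition

Corrected query:
SELECT product FROM orders GROUP BY product HAVING COUNT(*) > 1

Result:
product
-------
Cable  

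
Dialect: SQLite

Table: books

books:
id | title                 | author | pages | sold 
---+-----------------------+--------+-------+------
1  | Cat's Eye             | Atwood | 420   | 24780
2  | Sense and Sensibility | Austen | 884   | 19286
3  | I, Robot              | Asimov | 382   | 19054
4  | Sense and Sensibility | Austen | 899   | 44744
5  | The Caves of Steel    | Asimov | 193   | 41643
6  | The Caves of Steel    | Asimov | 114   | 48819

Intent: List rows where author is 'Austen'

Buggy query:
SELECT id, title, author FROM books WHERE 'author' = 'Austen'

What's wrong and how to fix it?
Bug: Single quotes denote string literals in SQL; the column name is being compared as a constant string

Fix: Reference the column as author without single quotes

Corrected query:
SELECT id, title, author FROM books WHERE author = 'Austen'

Result:
id | title                 | author
---+-----------------------+-------
2  | Sense and Sensibility | Austen
4  | Sense and Sensibility | Austen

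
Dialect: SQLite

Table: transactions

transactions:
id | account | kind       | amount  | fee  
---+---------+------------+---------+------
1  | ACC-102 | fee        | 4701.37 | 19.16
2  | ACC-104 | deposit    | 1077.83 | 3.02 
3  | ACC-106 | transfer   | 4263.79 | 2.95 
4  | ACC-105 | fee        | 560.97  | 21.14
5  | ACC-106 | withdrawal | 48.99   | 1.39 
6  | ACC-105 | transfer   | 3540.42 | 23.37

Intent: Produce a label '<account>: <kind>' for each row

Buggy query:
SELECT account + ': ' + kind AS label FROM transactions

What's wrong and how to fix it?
Bug: '+' is numeric addition; on text columns SQLite converts them to 0 instead of concatenating

Fix: Replace + with || to concatenate text

Corrected query:
SELECT account || ': ' || kind AS label FROM transactions

Result:
label              
-------------------
ACC-102: fee       
ACC-104: deposit   
ACC-106: transfer  
ACC-105: fee       
ACC-106: withdrawal
ACC-105: transfer  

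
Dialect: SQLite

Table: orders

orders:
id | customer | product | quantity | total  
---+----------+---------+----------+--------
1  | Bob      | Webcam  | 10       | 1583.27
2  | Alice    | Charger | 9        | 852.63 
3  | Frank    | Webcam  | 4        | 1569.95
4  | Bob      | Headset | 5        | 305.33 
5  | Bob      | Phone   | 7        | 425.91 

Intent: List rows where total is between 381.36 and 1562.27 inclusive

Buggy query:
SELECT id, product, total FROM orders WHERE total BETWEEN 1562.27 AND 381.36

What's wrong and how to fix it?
Bug: The bounds are reversed; BETWEEN a AND b requires a <= b to match anything

Fix: Write BETWEEN 381.36 AND 1562.27

Corrected query:
SELECT id, product, total FROM orders WHERE total BETWEEN 381.36 AND 1562.27

Result:
id | product | total 
---+---------+-------
2  | Charger | 852.63
5  | Phone   | 425.91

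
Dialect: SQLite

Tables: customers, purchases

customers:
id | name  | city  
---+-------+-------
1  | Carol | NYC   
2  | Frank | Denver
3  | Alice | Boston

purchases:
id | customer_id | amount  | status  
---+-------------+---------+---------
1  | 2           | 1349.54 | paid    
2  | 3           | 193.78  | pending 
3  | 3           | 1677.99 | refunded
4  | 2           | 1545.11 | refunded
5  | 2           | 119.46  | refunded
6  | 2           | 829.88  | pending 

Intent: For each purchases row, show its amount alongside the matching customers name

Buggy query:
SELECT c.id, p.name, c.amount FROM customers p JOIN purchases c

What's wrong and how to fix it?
Bug: Missing join condition: each purchases row is matched to all customers rows instead of just its own

Fix: Specify the join condition linking the foreign key to the parent id

Corrected query:
SELECT c.id, p.name, c.amount FROM customers p JOIN purchases c ON c.customer_id = p.id

Result:
id | name  | amount 
---+-------+--------
1  | Frank | 1349.54
2  | Alice | 193.78 
3  | Alice | 1677.99
4  | Frank | 1545.11
5  | Frank | 119.46 
6  | Frank | 829.88 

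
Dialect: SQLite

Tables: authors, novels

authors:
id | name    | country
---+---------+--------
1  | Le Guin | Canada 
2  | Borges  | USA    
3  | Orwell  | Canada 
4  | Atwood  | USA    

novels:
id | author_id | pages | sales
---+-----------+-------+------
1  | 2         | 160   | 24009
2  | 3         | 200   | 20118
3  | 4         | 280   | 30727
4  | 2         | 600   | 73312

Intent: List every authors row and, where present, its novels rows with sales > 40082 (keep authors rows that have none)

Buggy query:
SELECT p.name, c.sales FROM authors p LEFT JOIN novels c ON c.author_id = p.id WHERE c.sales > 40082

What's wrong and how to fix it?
Bug: Filtering c.sales in WHERE discards the NULL rows produced by LEFT JOIN, turning it into an inner join

Fix: Put 'c.sales > 40082' in the JOIN's ON clause instead of WHERE

Corrected query:
SELECT p.name, c.sales FROM authors p LEFT JOIN novels c ON c.author_id = p.id AND c.sales > 40082

Result:
name    | sales
--------+------
Le Guin | NULL 
Borges  | 73312
Orwell  | NULL 
Atwood  | NULL 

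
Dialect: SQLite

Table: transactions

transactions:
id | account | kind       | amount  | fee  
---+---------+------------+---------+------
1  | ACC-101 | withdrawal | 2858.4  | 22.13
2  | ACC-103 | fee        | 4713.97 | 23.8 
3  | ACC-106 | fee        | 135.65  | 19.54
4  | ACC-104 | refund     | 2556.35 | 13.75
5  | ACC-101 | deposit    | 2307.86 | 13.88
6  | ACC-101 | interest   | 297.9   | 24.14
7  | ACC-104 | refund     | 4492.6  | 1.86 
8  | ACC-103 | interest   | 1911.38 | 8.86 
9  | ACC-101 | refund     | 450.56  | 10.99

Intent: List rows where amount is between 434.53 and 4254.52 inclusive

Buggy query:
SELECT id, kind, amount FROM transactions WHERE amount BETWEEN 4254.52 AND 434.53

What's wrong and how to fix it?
Bug: The bounds are reversed; BETWEEN a AND b requires a <= b to match anything

Fix: Write BETWEEN 434.53 AND 4254.52

Corrected query:
SELECT id, kind, amount FROM transactions WHERE amount BETWEEN 434.53 AND 4254.52

Result:
id | kind       | amount 
---+------------+--------
1  | withdrawal | 2858.4 
4  | refund     | 2556.35
5  | deposit    | 2307.86
8  | interest   | 1911.38
9  | refund     | 450.56 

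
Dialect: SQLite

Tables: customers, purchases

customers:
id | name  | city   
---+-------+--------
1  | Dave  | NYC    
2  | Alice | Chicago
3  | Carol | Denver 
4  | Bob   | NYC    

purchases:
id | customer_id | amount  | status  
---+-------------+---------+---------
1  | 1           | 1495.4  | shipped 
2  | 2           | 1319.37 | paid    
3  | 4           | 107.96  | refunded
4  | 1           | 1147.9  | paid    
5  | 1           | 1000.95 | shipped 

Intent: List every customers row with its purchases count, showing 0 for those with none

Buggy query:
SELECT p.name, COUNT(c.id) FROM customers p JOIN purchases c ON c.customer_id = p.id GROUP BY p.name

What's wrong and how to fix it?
Bug: An inner join excludes parents with zero children

Fix: Switch to LEFT JOIN to retain unmatched parent rows

Corrected query:
SELECT p.name, COUNT(c.id) FROM customers p LEFT JOIN purchases c ON c.customer_id = p.id GROUP BY p.name

Result:
name  | COUNT(c.id)
------+------------
Alice | 1          
Bob   | 1          
Carol | 0          
Dave  | 3          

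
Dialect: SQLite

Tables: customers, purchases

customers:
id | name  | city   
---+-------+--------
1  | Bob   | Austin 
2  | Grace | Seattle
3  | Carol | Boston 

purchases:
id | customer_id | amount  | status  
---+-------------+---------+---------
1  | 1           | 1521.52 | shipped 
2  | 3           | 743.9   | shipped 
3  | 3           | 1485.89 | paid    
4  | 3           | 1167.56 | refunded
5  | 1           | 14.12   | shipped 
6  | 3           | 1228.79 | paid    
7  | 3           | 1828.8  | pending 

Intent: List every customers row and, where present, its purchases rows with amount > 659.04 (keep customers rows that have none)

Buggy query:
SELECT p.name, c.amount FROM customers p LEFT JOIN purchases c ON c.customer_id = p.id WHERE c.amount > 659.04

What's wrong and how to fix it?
Bug: Filtering c.amount in WHERE discards the NULL rows produced by LEFT JOIN, turning it into an inner join

Fix: Put 'c.amount > 659.04' in the JOIN's ON clause instead of WHERE

Corrected query:
SELECT p.name, c.amount FROM customers p LEFT JOIN purchases c ON c.customer_id = p.id AND c.amount > 659.04

Result:
name  | amount 
------+--------
Bob   | 1521.52
Grace | NULL   
Carol | 743.9  
Carol | 1167.56
Carol | 1228.79
Carol | 1485.89
Carol | 1828.8 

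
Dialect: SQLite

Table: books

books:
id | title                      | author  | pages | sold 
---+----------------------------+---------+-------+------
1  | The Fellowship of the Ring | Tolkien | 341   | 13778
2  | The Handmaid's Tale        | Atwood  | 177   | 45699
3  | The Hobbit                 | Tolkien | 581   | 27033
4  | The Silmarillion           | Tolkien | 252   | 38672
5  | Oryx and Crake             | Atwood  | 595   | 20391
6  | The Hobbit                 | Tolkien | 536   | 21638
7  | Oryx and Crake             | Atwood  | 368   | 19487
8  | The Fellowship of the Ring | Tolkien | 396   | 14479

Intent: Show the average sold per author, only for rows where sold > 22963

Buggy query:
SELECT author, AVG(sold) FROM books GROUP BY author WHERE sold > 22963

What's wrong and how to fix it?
Bug: WHERE cannot follow GROUP BY

Fix: Place WHERE between FROM and GROUP BY

Corrected query:
SELECT author, AVG(sold) FROM books WHERE sold > 22963 GROUP BY author

Result:
author  | AVG(sold)
--------+----------
Atwood  | 45699    
Tolkien | 32852.5  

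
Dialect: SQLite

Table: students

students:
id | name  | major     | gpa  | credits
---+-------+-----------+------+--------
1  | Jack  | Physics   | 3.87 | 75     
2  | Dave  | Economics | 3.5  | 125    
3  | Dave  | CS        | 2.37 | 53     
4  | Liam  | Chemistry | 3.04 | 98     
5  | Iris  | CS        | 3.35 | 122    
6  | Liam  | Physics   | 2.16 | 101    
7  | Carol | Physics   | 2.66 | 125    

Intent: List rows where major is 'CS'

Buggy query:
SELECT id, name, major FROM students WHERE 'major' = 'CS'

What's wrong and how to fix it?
Bug: 'major' in single quotes is a string literal, not the column; the comparison is literal-vs-literal and never true

Fix: Remove the quotes around the column name (or use double quotes for an identifier)

Corrected query:
SELECT id, name, major FROM students WHERE major = 'CS'

Result:
id | name | major
---+------+------
3  | Dave | CS   
5  | Iris | CS   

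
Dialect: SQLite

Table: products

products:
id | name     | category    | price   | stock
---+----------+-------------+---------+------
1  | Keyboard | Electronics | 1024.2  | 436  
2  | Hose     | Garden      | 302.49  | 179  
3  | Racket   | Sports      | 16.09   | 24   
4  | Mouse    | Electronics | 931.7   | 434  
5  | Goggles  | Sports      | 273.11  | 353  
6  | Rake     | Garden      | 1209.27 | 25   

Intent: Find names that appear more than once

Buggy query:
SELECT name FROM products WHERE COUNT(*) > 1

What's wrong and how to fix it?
Bug: WHERE can't reference COUNT(*); aggregates are computed after WHERE

Fix: Group first, then use HAVING for the count condition

Corrected query:
SELECT name FROM products GROUP BY name HAVING COUNT(*) > 1

Result:
(no rows)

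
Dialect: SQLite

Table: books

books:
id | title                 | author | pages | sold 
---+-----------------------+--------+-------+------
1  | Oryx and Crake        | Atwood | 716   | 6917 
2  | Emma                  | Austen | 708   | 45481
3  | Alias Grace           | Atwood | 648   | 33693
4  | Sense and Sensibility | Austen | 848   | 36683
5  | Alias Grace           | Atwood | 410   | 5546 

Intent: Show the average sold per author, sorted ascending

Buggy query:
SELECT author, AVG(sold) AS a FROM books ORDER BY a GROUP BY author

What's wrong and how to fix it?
Bug: ORDER BY appears before GROUP BY; SQL clause order requires GROUP BY first

Fix: Reorder: SELECT … FROM … GROUP BY … ORDER BY …

Corrected query:
SELECT author, AVG(sold) AS a FROM books GROUP BY author ORDER BY a

Result:
author | a           
-------+-------------
Atwood | 15385.333333
Austen | 41082       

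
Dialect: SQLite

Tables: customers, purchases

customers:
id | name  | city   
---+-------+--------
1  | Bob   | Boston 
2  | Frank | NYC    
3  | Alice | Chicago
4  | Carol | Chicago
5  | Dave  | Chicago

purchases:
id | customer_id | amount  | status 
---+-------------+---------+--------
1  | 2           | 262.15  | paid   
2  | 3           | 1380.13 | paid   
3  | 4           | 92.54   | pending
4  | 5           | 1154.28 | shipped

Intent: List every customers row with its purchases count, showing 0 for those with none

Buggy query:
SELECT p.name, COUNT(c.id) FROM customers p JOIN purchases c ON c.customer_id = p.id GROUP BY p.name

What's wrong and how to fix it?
Bug: INNER JOIN drops customers rows that have no matching purchases rows

Fix: Switch to LEFT JOIN to retain unmatched parent rows

Corrected query:
SELECT p.name, COUNT(c.id) FROM customers p LEFT JOIN purchases c ON c.customer_id = p.id GROUP BY p.name

Result:
name  | COUNT(c.id)
------+------------
Alice | 1          
Bob   | 0          
Carol | 1          
Dave  | 1          
Frank | 1          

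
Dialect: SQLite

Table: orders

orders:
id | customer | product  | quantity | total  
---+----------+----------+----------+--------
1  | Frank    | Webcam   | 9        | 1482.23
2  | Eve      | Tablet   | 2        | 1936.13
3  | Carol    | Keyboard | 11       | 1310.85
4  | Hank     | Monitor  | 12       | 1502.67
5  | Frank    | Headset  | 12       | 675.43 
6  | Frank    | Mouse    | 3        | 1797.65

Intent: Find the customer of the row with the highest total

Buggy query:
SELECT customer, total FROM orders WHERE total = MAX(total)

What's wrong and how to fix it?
Bug: WHERE is evaluated per row; an aggregate over the whole table isn't defined there

Fix: Wrap MAX in a scalar subquery so WHERE compares against a single value

Corrected query:
SELECT customer, total FROM orders WHERE total = (SELECT MAX(total) FROM orders)

Result:
customer | total  
---------+--------
Eve      | 1936.13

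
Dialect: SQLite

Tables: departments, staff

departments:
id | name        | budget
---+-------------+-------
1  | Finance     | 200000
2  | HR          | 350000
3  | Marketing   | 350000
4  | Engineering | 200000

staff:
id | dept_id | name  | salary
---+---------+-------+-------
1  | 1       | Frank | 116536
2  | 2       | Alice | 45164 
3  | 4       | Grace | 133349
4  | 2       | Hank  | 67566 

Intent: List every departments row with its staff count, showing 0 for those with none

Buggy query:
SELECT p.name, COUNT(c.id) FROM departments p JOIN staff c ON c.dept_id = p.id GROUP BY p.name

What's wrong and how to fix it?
Bug: An inner join excludes parents with zero children

Fix: Use LEFT JOIN so parents without children still appear (COUNT(c.id) gives 0)

Corrected query:
SELECT p.name, COUNT(c.id) FROM departments p LEFT JOIN staff c ON c.dept_id = p.id GROUP BY p.name

Result:
name        | COUNT(c.id)
------------+------------
Engineering | 1          
Finance     | 1          
HR          | 2          
Marketing   | 0          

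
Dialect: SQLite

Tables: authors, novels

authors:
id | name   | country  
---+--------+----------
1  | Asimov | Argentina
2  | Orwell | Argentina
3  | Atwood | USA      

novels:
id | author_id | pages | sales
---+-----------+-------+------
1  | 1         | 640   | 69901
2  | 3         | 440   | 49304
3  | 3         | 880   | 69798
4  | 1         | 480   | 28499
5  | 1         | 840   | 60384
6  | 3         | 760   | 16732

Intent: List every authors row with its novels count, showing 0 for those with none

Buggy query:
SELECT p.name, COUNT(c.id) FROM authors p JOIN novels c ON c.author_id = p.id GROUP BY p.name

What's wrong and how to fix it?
Bug: An inner join excludes parents with zero children

Fix: Use LEFT JOIN so parents without children still appear (COUNT(c.id) gives 0)

Corrected query:
SELECT p.name, COUNT(c.id) FROM authors p LEFT JOIN novels c ON c.author_id = p.id GROUP BY p.name

Result:
name   | COUNT(c.id)
-------+------------
Asimov | 3          
Atwood | 3          
Orwell | 0          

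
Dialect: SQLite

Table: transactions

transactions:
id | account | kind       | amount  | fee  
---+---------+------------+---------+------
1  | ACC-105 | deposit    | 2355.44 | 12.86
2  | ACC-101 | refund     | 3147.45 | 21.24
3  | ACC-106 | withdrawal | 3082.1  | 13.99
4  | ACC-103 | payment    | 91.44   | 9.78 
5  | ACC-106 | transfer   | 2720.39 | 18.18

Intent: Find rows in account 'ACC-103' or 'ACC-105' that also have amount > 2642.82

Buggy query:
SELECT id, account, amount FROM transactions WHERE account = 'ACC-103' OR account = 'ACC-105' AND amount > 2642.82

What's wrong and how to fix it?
Bug: Without parentheses, AND is evaluated before OR, so the amount filter only applies to the 'ACC-105' branch

Fix: Add parentheses around the OR so the AND applies to both alternatives

Corrected query:
SELECT id, account, amount FROM transactions WHERE (account = 'ACC-103' OR account = 'ACC-105') AND amount > 2642.82

Result:
(no rows)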